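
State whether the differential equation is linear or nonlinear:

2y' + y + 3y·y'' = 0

Nonlinear (y·y'' term)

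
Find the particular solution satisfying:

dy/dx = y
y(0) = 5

General solution: y = Ce^x
Applying IC y(0) = 5:
Particular solution: y = 5e^x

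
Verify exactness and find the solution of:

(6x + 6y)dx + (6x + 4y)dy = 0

Verify exactness: ∂M/∂y = ∂N/∂x ✓
Find F(x,y) such that ∂F/∂x = M, ∂F/∂y = N
Solution: 3x² + 6xy + 2y² = C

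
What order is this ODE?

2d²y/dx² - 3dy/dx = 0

The order is 2 (highest derivative is of order 2).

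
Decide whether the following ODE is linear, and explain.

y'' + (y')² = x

Nonlinear ((y')² term)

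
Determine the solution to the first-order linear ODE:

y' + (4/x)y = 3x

Using integrating factor method:

General solution: y = (1/2)x^2 + Cx^(-4)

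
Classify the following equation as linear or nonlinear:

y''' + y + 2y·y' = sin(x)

Nonlinear (product y·y')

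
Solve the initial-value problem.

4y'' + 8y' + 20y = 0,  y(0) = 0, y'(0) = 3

General solution: y = e^(-x)(C₁cos(2x) + C₂sin(2x))
Complex roots r = -1 ± 2i
Applying ICs: C₁ = 0, C₂ = 3/2
Particular solution: y = e^(-x)((3/2)sin(2x))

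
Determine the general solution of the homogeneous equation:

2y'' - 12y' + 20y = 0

Characteristic equation: 2r² - 12r + 20 = 0
Divide by 2: r² - 6r + 10 = 0
Roots: r = 3 ± i (complex conjugates)
General solution: y = e^(3x)(C₁cos(x) + C₂sin(x))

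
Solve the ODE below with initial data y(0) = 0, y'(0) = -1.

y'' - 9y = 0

General solution: y = C₁e^(3x) + C₂e^(-3x)
Applying ICs: C₁ = -1/6, C₂ = 1/6
Particular solution: y = -(1/6)e^(3x) + (1/6)e^(-3x)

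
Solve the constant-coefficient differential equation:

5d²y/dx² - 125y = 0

Characteristic equation: 5r² - 125 = 0
Divide by 5: r² - 25 = 0
Roots: r = 5, -5 (distinct real)
General solution: y = C₁e^(5x) + C₂e^(-5x)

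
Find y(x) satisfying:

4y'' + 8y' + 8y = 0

Characteristic equation: 4r² + 8r + 8 = 0
Divide by 4: r² + 2r + 2 = 0
Roots: r = -1 ± i (complex conjugates)
General solution: y = e^(-x)(C₁cos(x) + C₂sin(x))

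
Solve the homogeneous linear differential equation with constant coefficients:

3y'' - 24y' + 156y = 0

Characteristic equation: 3r² - 24r + 156 = 0
Divide by 3: r² - 8r + 52 = 0
Roots: r = 4 ± 6i (complex conjugates)
General solution: y = e^(4x)(C₁cos(6x) + C₂sin(6x))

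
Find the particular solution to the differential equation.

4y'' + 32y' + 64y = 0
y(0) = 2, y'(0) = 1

General solution: y = (C₁ + C₂x)e^(-4x)
Repeated root r = -4
Applying ICs: C₁ = 2, C₂ = 9
Particular solution: y = (2 + 9x)e^(-4x)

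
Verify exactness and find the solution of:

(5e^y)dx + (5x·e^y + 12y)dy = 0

Verify exactness: ∂M/∂y = ∂N/∂x ✓
Find F(x,y) such that ∂F/∂x = M, ∂F/∂y = N
Solution: 5x·e^y + 6y² = C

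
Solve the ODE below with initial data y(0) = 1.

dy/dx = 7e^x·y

General solution: y = Ce^(7e^x)
Applying IC y(0) = 1:
Particular solution: y = e^(7(e^x - 1))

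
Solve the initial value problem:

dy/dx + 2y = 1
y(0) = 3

General solution: y = 1/2 + Ce^(-2x)
Applying y(0) = 3: C = 3 - 1/2 = 5/2
Particular solution: y = 1/2 + (5/2)e^(-2x)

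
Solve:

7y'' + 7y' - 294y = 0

Characteristic equation: 7r² + 7r - 294 = 0
Divide by 7: r² + r - 42 = 0
Roots: r = 6, -7 (distinct real)
General solution: y = C₁e^(6x) + C₂e^(-7x)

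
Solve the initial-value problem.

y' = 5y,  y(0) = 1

General solution: y = Ce^(5x)
Applying IC y(0) = 1:
Particular solution: y = e^(5x)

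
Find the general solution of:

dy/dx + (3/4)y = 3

Using integrating factor method:

General solution: y = 4 + Ce^(-3x/4)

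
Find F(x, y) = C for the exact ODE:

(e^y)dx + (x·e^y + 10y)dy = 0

Verify exactness: ∂M/∂y = ∂N/∂x ✓
Find F(x,y) such that ∂F/∂x = M, ∂F/∂y = N
Solution: x·e^y + 5y² = C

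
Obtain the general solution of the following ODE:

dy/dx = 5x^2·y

Separating variables and integrating:
ln|y| = 5x^3/3 + C

General solution: y = Ce^(5x^3/3)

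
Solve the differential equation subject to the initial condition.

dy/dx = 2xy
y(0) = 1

General solution: y = Ce^(x²)
Applying IC y(0) = 1:
Particular solution: y = e^(x²)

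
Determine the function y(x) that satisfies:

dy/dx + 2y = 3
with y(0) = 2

General solution: y = 3/2 + Ce^(-2x)
Applying y(0) = 2: C = 2 - 3/2 = 1/2
Particular solution: y = 3/2 + (1/2)e^(-2x)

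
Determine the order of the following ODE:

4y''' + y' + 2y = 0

The order is 3 (highest derivative is of order 3).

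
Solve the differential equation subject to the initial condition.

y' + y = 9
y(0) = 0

General solution: y = 9 + Ce^(-x)
Applying y(0) = 0: C = 0 - 9 = -9
Particular solution: y = 9 - 9e^(-x)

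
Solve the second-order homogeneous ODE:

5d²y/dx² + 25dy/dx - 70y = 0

Characteristic equation: 5r² + 25r - 70 = 0
Divide by 5: r² + 5r - 14 = 0
Roots: r = 2, -7 (distinct real)
General solution: y = C₁e^(2x) + C₂e^(-7x)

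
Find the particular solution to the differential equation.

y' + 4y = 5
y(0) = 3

General solution: y = 5/4 + Ce^(-4x)
Applying y(0) = 3: C = 3 - 5/4 = 7/4
Particular solution: y = 5/4 + (7/4)e^(-4x)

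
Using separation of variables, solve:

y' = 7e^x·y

Separating variables and integrating:
ln|y| = 7e^x + C

General solution: y = Ce^(7e^x)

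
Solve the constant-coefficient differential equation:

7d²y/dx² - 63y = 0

Characteristic equation: 7r² - 63 = 0
Divide by 7: r² - 9 = 0
Roots: r = 3, -3 (distinct real)
General solution: y = C₁e^(3x) + C₂e^(-3x)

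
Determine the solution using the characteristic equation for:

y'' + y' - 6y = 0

Characteristic equation: r² + r - 6 = 0
Roots: r = 2, -3 (distinct real)
General solution: y = C₁e^(2x) + C₂e^(-3x)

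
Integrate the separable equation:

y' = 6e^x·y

Separating variables and integrating:
ln|y| = 6e^x + C

General solution: y = Ce^(6e^x)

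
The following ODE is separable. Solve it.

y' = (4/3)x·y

Separating variables and integrating:
ln|y| = 2x^2/3 + C

General solution: y = Ce^(2x^2/3)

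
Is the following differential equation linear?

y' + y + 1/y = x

No. Nonlinear (1/y term)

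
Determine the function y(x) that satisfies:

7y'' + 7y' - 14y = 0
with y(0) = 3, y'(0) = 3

General solution: y = C₁e^x + C₂e^(-2x)
Applying ICs: C₁ = 3, C₂ = 0
Particular solution: y = 3e^x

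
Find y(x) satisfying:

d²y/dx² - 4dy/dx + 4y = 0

Characteristic equation: r² - 4r + 4 = 0
Factored: (r - 2)² = 0
Repeated root: r = 2
General solution: y = (C₁ + C₂x)e^(2x)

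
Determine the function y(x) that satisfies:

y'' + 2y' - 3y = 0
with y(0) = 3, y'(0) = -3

General solution: y = C₁e^x + C₂e^(-3x)
Applying ICs: C₁ = 3/2, C₂ = 3/2
Particular solution: y = (3/2)e^x + (3/2)e^(-3x)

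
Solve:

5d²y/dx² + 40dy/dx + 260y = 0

Characteristic equation: 5r² + 40r + 260 = 0
Divide by 5: r² + 8r + 52 = 0
Roots: r = -4 ± 6i (complex conjugates)
General solution: y = e^(-4x)(C₁cos(6x) + C₂sin(6x))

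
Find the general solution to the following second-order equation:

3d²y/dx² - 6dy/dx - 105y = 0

Characteristic equation: 3r² - 6r - 105 = 0
Divide by 3: r² - 2r - 35 = 0
Roots: r = 7, -5 (distinct real)
General solution: y = C₁e^(7x) + C₂e^(-5x)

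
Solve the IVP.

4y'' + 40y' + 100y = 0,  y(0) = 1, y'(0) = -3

General solution: y = (C₁ + C₂x)e^(-5x)
Repeated root r = -5
Applying ICs: C₁ = 1, C₂ = 2
Particular solution: y = (1 + 2x)e^(-5x)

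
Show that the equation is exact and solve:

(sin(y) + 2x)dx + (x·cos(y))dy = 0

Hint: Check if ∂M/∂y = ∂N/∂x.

Verify exactness: ∂M/∂y = ∂N/∂x ✓
Find F(x,y) such that ∂F/∂x = M, ∂F/∂y = N
Solution: x·sin(y) + x² = C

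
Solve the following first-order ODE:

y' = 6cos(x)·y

Separating variables and integrating:
ln|y| = 6sin(x) + C

General solution: y = Ce^(6sin(x))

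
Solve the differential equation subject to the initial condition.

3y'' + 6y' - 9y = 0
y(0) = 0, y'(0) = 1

General solution: y = C₁e^x + C₂e^(-3x)
Applying ICs: C₁ = 1/4, C₂ = -1/4
Particular solution: y = (1/4)e^x - (1/4)e^(-3x)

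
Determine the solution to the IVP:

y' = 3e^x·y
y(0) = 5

General solution: y = Ce^(3e^x)
Applying IC y(0) = 5:
Particular solution: y = 5e^(3(e^x - 1))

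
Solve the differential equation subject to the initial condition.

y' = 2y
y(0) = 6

General solution: y = Ce^(2x)
Applying IC y(0) = 6:
Particular solution: y = 6e^(2x)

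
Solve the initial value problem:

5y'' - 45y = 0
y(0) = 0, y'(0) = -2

General solution: y = C₁e^(3x) + C₂e^(-3x)
Applying ICs: C₁ = -1/3, C₂ = 1/3
Particular solution: y = -(1/3)e^(3x) + (1/3)e^(-3x)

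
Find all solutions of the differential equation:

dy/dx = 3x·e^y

Separating variables and integrating:
-e^(-y) = 3x²/2 + C

General solution: y = -ln(C - 3x²/2)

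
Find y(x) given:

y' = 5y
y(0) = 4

General solution: y = Ce^(5x)
Applying IC y(0) = 4:
Particular solution: y = 4e^(5x)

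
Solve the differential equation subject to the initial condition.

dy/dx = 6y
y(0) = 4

General solution: y = Ce^(6x)
Applying IC y(0) = 4:
Particular solution: y = 4e^(6x)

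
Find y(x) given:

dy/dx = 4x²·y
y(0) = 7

General solution: y = Ce^(4x³/3)
Applying IC y(0) = 7:
Particular solution: y = 7e^(4x³/3)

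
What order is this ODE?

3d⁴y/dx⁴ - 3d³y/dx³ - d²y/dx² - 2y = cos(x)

The order is 4 (highest derivative is of order 4).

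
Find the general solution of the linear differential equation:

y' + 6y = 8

Using integrating factor method:

General solution: y = 4/3 + Ce^(-6x)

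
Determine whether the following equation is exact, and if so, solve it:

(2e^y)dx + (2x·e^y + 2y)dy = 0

Verify exactness: ∂M/∂y = ∂N/∂x ✓
Find F(x,y) such that ∂F/∂x = M, ∂F/∂y = N
Solution: 2x·e^y + y² = C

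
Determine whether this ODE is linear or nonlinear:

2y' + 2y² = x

Nonlinear (y² term)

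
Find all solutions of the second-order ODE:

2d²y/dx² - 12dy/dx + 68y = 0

Characteristic equation: 2r² - 12r + 68 = 0
Divide by 2: r² - 6r + 34 = 0
Roots: r = 3 ± 5i (complex conjugates)
General solution: y = e^(3x)(C₁cos(5x) + C₂sin(5x))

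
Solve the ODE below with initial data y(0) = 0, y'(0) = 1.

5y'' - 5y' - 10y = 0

General solution: y = C₁e^(2x) + C₂e^(-x)
Applying ICs: C₁ = 1/3, C₂ = -1/3
Particular solution: y = (1/3)e^(2x) - (1/3)e^(-x)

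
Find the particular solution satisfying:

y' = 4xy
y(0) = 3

General solution: y = Ce^(2x²)
Applying IC y(0) = 3:
Particular solution: y = 3e^(2x²)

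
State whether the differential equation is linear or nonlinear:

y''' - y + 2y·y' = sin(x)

Nonlinear (product y·y')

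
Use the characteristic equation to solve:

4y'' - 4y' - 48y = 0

Characteristic equation: 4r² - 4r - 48 = 0
Divide by 4: r² - r - 12 = 0
Roots: r = 4, -3 (distinct real)
General solution: y = C₁e^(4x) + C₂e^(-3x)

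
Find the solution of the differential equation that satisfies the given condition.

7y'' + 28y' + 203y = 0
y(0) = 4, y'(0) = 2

General solution: y = e^(-2x)(C₁cos(5x) + C₂sin(5x))
Complex roots r = -2 ± 5i
Applying ICs: C₁ = 4, C₂ = 2
Particular solution: y = e^(-2x)(4cos(5x) + 2sin(5x))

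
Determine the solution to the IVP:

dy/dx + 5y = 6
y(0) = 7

General solution: y = 6/5 + Ce^(-5x)
Applying y(0) = 7: C = 7 - 6/5 = 29/5
Particular solution: y = 6/5 + (29/5)e^(-5x)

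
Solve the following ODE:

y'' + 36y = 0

Characteristic equation: r² + 36 = 0
Roots: r = ±6i (complex conjugates)
General solution: y = C₁cos(6x) + C₂sin(6x)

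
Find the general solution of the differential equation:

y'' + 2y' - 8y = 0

Characteristic equation: r² + 2r - 8 = 0
Roots: r = 2, -4 (distinct real)
General solution: y = C₁e^(2x) + C₂e^(-4x)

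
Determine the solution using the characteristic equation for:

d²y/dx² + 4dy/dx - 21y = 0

Characteristic equation: r² + 4r - 21 = 0
Roots: r = 3, -7 (distinct real)
General solution: y = C₁e^(3x) + C₂e^(-7x)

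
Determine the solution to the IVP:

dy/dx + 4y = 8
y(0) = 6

General solution: y = 2 + Ce^(-4x)
Applying y(0) = 6: C = 6 - 2 = 4
Particular solution: y = 2 + 4e^(-4x)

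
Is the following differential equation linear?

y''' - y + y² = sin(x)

No. Nonlinear (y² term)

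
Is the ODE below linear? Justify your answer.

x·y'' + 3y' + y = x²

Yes. Linear (y and its derivatives appear to the first power only, no products of y terms)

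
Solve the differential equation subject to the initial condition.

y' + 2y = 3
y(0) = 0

General solution: y = 3/2 + Ce^(-2x)
Applying y(0) = 0: C = 0 - 3/2 = -3/2
Particular solution: y = 3/2 - (3/2)e^(-2x)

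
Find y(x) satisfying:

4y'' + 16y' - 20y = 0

Characteristic equation: 4r² + 16r - 20 = 0
Divide by 4: r² + 4r - 5 = 0
Roots: r = 1, -5 (distinct real)
General solution: y = C₁e^x + C₂e^(-5x)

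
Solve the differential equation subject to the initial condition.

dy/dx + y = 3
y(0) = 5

General solution: y = 3 + Ce^(-x)
Applying y(0) = 5: C = 5 - 3 = 2
Particular solution: y = 3 + 2e^(-x)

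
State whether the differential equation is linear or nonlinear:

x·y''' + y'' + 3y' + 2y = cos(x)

Linear (y and its derivatives appear to the first power only, no products of y terms)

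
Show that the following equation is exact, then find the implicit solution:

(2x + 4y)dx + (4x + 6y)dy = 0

Verify exactness: ∂M/∂y = ∂N/∂x ✓
Find F(x,y) such that ∂F/∂x = M, ∂F/∂y = N
Solution: x² + 4xy + 3y² = C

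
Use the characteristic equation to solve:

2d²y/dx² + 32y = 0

Characteristic equation: 2r² + 32 = 0
Divide by 2: r² + 16 = 0
Roots: r = ±4i (complex conjugates)
General solution: y = C₁cos(4x) + C₂sin(4x)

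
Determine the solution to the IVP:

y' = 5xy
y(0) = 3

General solution: y = Ce^(5x²/2)
Applying IC y(0) = 3:
Particular solution: y = 3e^(5x²/2)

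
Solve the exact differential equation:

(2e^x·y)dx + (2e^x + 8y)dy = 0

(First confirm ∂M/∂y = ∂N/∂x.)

Verify exactness: ∂M/∂y = ∂N/∂x ✓
Find F(x,y) such that ∂F/∂x = M, ∂F/∂y = N
Solution: 2e^x·y + 4y² = C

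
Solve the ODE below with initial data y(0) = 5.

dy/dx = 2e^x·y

General solution: y = Ce^(2e^x)
Applying IC y(0) = 5:
Particular solution: y = 5e^(2(e^x - 1))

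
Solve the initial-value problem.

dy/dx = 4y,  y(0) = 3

General solution: y = Ce^(4x)
Applying IC y(0) = 3:
Particular solution: y = 3e^(4x)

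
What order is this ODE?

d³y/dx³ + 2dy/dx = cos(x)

The order is 3 (highest derivative is of order 3).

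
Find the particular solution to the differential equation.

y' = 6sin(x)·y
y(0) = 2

General solution: y = Ce^(-6cos(x))
Applying IC y(0) = 2:
Particular solution: y = 2e^(6(1-cos(x)))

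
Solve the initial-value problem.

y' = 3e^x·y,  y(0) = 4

General solution: y = Ce^(3e^x)
Applying IC y(0) = 4:
Particular solution: y = 4e^(3(e^x - 1))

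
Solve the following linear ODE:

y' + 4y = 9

Using integrating factor method:

General solution: y = 9/4 + Ce^(-4x)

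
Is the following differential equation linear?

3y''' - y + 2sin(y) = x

No. Nonlinear (sin(y) is nonlinear in y)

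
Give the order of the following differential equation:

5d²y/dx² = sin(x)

The order is 2 (highest derivative is of order 2).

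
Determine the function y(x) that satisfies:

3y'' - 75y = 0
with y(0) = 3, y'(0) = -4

General solution: y = C₁e^(5x) + C₂e^(-5x)
Applying ICs: C₁ = 11/10, C₂ = 19/10
Particular solution: y = (11/10)e^(5x) + (19/10)e^(-5x)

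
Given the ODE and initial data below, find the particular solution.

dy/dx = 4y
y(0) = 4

General solution: y = Ce^(4x)
Applying IC y(0) = 4:
Particular solution: y = 4e^(4x)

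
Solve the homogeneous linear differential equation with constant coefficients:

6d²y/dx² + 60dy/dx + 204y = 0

Characteristic equation: 6r² + 60r + 204 = 0
Divide by 6: r² + 10r + 34 = 0
Roots: r = -5 ± 3i (complex conjugates)
General solution: y = e^(-5x)(C₁cos(3x) + C₂sin(3x))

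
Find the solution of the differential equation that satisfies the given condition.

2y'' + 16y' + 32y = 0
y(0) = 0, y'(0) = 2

General solution: y = (C₁ + C₂x)e^(-4x)
Repeated root r = -4
Applying ICs: C₁ = 0, C₂ = 2
Particular solution: y = 2xe^(-4x)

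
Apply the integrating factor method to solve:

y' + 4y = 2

Using integrating factor method:

General solution: y = 1/2 + Ce^(-4x)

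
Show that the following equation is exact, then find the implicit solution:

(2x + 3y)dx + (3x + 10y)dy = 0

Verify exactness: ∂M/∂y = ∂N/∂x ✓
Find F(x,y) such that ∂F/∂x = M, ∂F/∂y = N
Solution: x² + 3xy + 5y² = C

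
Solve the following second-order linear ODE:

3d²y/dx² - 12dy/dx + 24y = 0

Characteristic equation: 3r² - 12r + 24 = 0
Divide by 3: r² - 4r + 8 = 0
Roots: r = 2 ± 2i (complex conjugates)
General solution: y = e^(2x)(C₁cos(2x) + C₂sin(2x))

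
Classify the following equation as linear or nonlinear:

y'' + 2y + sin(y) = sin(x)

Nonlinear (sin(y) is nonlinear in y)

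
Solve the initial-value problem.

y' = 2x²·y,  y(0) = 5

General solution: y = Ce^(2x³/3)
Applying IC y(0) = 5:
Particular solution: y = 5e^(2x³/3)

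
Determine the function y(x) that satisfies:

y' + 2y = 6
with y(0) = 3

General solution: y = 3 + Ce^(-2x)
Applying y(0) = 3: C = 3 - 3 = 0
Particular solution: y = 3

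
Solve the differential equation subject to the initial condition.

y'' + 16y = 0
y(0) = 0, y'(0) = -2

General solution: y = C₁cos(4x) + C₂sin(4x)
Complex roots r = ±4i
Applying ICs: C₁ = 0, C₂ = -1/2
Particular solution: y = -(1/2)sin(4x)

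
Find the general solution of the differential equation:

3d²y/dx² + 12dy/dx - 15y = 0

Characteristic equation: 3r² + 12r - 15 = 0
Divide by 3: r² + 4r - 5 = 0
Roots: r = 1, -5 (distinct real)
General solution: y = C₁e^x + C₂e^(-5x)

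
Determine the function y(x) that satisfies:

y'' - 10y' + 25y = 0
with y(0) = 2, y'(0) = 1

General solution: y = (C₁ + C₂x)e^(5x)
Repeated root r = 5
Applying ICs: C₁ = 2, C₂ = -9
Particular solution: y = (2 - 9x)e^(5x)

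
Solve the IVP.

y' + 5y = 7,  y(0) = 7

General solution: y = 7/5 + Ce^(-5x)
Applying y(0) = 7: C = 7 - 7/5 = 28/5
Particular solution: y = 7/5 + (28/5)e^(-5x)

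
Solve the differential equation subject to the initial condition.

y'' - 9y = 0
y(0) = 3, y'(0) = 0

General solution: y = C₁e^(3x) + C₂e^(-3x)
Applying ICs: C₁ = 3/2, C₂ = 3/2
Particular solution: y = (3/2)e^(3x) + (3/2)e^(-3x)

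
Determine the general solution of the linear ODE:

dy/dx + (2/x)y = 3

Using integrating factor method:

General solution: y = x + Cx^(-2)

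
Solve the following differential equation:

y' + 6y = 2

Using integrating factor method:

General solution: y = 1/3 + Ce^(-6x)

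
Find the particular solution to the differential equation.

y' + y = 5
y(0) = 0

General solution: y = 5 + Ce^(-x)
Applying y(0) = 0: C = 0 - 5 = -5
Particular solution: y = 5 - 5e^(-x)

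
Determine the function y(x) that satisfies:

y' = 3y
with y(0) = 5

General solution: y = Ce^(3x)
Applying IC y(0) = 5:
Particular solution: y = 5e^(3x)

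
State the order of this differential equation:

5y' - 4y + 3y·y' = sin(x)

The order is 1 (highest derivative is of order 1).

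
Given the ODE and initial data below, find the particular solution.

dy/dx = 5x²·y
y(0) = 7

General solution: y = Ce^(5x³/3)
Applying IC y(0) = 7:
Particular solution: y = 7e^(5x³/3)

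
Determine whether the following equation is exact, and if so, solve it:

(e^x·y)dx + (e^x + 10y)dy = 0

Verify exactness: ∂M/∂y = ∂N/∂x ✓
Find F(x,y) such that ∂F/∂x = M, ∂F/∂y = N
Solution: e^x·y + 5y² = C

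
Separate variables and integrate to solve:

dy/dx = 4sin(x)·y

Separating variables and integrating:
ln|y| = -4cos(x) + C

General solution: y = Ce^(-4cos(x))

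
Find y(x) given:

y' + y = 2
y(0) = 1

General solution: y = 2 + Ce^(-x)
Applying y(0) = 1: C = 1 - 2 = -1
Particular solution: y = 2 - e^(-x)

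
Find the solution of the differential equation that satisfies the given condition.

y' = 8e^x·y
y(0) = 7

General solution: y = Ce^(8e^x)
Applying IC y(0) = 7:
Particular solution: y = 7e^(8(e^x - 1))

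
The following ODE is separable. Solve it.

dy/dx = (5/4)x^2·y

Separating variables and integrating:
ln|y| = 5x^3/12 + C

General solution: y = Ce^(5x^3/12)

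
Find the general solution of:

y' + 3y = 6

Using integrating factor method:

General solution: y = 2 + Ce^(-3x)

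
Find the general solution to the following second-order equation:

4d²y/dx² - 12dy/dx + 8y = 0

Characteristic equation: 4r² - 12r + 8 = 0
Divide by 4: r² - 3r + 2 = 0
Roots: r = 1, 2 (distinct real)
General solution: y = C₁e^x + C₂e^(2x)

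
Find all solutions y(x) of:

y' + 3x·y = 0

Using integrating factor method:

General solution: y = Ce^(-3x^2/2)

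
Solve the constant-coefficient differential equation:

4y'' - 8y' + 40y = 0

Characteristic equation: 4r² - 8r + 40 = 0
Divide by 4: r² - 2r + 10 = 0
Roots: r = 1 ± 3i (complex conjugates)
General solution: y = e^x(C₁cos(3x) + C₂sin(3x))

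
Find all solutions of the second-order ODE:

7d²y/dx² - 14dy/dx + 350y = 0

Characteristic equation: 7r² - 14r + 350 = 0
Divide by 7: r² - 2r + 50 = 0
Roots: r = 1 ± 7i (complex conjugates)
General solution: y = e^x(C₁cos(7x) + C₂sin(7x))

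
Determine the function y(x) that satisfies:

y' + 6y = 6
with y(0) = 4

General solution: y = 1 + Ce^(-6x)
Applying y(0) = 4: C = 4 - 1 = 3
Particular solution: y = 1 + 3e^(-6x)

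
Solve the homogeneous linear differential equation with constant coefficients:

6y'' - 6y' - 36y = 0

Characteristic equation: 6r² - 6r - 36 = 0
Divide by 6: r² - r - 6 = 0
Roots: r = 3, -2 (distinct real)
General solution: y = C₁e^(3x) + C₂e^(-2x)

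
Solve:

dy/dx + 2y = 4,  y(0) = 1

General solution: y = 2 + Ce^(-2x)
Applying y(0) = 1: C = 1 - 2 = -1
Particular solution: y = 2 - e^(-2x)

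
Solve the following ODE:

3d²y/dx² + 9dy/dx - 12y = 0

Characteristic equation: 3r² + 9r - 12 = 0
Divide by 3: r² + 3r - 4 = 0
Roots: r = 1, -4 (distinct real)
General solution: y = C₁e^x + C₂e^(-4x)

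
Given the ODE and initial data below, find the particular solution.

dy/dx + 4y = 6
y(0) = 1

General solution: y = 3/2 + Ce^(-4x)
Applying y(0) = 1: C = 1 - 3/2 = -1/2
Particular solution: y = 3/2 - (1/2)e^(-4x)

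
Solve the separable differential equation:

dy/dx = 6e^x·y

Separating variables and integrating:
ln|y| = 6e^x + C

General solution: y = Ce^(6e^x)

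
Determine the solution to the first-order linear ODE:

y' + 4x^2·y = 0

Using integrating factor method:

General solution: y = Ce^(-4x^3/3)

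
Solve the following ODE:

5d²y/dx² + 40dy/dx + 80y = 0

Characteristic equation: 5r² + 40r + 80 = 0
Divide by 5: r² + 8r + 16 = 0
Factored: (r + 4)² = 0
Repeated root: r = -4
General solution: y = (C₁ + C₂x)e^(-4x)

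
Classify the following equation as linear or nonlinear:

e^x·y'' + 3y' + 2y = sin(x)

Linear (y and its derivatives appear to the first power only, no products of y terms)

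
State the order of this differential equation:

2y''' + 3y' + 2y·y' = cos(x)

The order is 3 (highest derivative is of order 3).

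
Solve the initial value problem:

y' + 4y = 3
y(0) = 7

General solution: y = 3/4 + Ce^(-4x)
Applying y(0) = 7: C = 7 - 3/4 = 25/4
Particular solution: y = 3/4 + (25/4)e^(-4x)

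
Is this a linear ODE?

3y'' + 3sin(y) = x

No. Nonlinear (sin(y) is nonlinear in y)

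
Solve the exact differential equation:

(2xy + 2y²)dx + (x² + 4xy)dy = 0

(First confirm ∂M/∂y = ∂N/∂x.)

Verify exactness: ∂M/∂y = ∂N/∂x ✓
Find F(x,y) such that ∂F/∂x = M, ∂F/∂y = N
Solution: x²y + 2xy² = C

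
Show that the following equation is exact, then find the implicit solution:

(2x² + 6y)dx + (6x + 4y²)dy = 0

Verify exactness: ∂M/∂y = ∂N/∂x ✓
Find F(x,y) such that ∂F/∂x = M, ∂F/∂y = N
Solution: 2x³/3 + 6xy + 4y³/3 = C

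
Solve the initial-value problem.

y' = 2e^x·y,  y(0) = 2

General solution: y = Ce^(2e^x)
Applying IC y(0) = 2:
Particular solution: y = 2e^(2(e^x - 1))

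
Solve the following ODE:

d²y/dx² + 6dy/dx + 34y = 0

Characteristic equation: r² + 6r + 34 = 0
Roots: r = -3 ± 5i (complex conjugates)
General solution: y = e^(-3x)(C₁cos(5x) + C₂sin(5x))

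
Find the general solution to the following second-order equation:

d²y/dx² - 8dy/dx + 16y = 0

Characteristic equation: r² - 8r + 16 = 0
Factored: (r - 4)² = 0
Repeated root: r = 4
General solution: y = (C₁ + C₂x)e^(4x)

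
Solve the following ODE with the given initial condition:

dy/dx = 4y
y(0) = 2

General solution: y = Ce^(4x)
Applying IC y(0) = 2:
Particular solution: y = 2e^(4x)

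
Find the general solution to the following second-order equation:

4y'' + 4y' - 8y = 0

Characteristic equation: 4r² + 4r - 8 = 0
Divide by 4: r² + r - 2 = 0
Roots: r = 1, -2 (distinct real)
General solution: y = C₁e^x + C₂e^(-2x)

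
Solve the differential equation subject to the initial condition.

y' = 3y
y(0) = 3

General solution: y = Ce^(3x)
Applying IC y(0) = 3:
Particular solution: y = 3e^(3x)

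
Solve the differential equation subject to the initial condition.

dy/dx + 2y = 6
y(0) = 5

General solution: y = 3 + Ce^(-2x)
Applying y(0) = 5: C = 5 - 3 = 2
Particular solution: y = 3 + 2e^(-2x)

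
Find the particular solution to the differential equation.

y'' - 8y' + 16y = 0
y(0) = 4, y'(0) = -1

General solution: y = (C₁ + C₂x)e^(4x)
Repeated root r = 4
Applying ICs: C₁ = 4, C₂ = -17
Particular solution: y = (4 - 17x)e^(4x)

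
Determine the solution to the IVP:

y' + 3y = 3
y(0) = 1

General solution: y = 1 + Ce^(-3x)
Applying y(0) = 1: C = 1 - 1 = 0
Particular solution: y = 1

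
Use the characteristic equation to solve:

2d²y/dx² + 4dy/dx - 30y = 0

Characteristic equation: 2r² + 4r - 30 = 0
Divide by 2: r² + 2r - 15 = 0
Roots: r = 3, -5 (distinct real)
General solution: y = C₁e^(3x) + C₂e^(-5x)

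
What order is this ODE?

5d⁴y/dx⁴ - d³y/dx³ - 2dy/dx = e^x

The order is 4 (highest derivative is of order 4).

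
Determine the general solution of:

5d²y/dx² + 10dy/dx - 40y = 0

Characteristic equation: 5r² + 10r - 40 = 0
Divide by 5: r² + 2r - 8 = 0
Roots: r = 2, -4 (distinct real)
General solution: y = C₁e^(2x) + C₂e^(-4x)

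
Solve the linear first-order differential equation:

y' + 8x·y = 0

Using integrating factor method:

General solution: y = Ce^(-4x^2)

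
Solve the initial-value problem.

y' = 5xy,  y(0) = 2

General solution: y = Ce^(5x²/2)
Applying IC y(0) = 2:
Particular solution: y = 2e^(5x²/2)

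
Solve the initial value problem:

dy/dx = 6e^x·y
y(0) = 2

General solution: y = Ce^(6e^x)
Applying IC y(0) = 2:
Particular solution: y = 2e^(6(e^x - 1))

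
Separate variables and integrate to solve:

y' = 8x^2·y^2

Separating variables and integrating:
-1/y = 8x^3/3 + C

General solution: y^-1 = (-8/3)x^3 + C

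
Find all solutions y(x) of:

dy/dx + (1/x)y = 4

Using integrating factor method:

General solution: y = 2x + C/x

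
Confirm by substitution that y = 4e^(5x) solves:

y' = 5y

Verification:
y = 4e^(5x)
y' = 20e^(5x)
5y = 20e^(5x)
y' = 5y ✓

Yes, it is a solution.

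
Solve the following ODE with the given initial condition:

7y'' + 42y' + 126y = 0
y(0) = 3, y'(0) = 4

General solution: y = e^(-3x)(C₁cos(3x) + C₂sin(3x))
Complex roots r = -3 ± 3i
Applying ICs: C₁ = 3, C₂ = 13/3
Particular solution: y = e^(-3x)(3cos(3x) + (13/3)sin(3x))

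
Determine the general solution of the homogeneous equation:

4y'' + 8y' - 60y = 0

Characteristic equation: 4r² + 8r - 60 = 0
Divide by 4: r² + 2r - 15 = 0
Roots: r = 3, -5 (distinct real)
General solution: y = C₁e^(3x) + C₂e^(-5x)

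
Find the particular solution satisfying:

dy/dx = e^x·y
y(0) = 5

General solution: y = Ce^(e^x)
Applying IC y(0) = 5:
Particular solution: y = 5e^(e^x - 1)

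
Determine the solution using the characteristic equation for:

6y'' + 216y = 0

Characteristic equation: 6r² + 216 = 0
Divide by 6: r² + 36 = 0
Roots: r = ±6i (complex conjugates)
General solution: y = C₁cos(6x) + C₂sin(6x)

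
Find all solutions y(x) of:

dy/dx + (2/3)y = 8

Using integrating factor method:

General solution: y = 12 + Ce^(-2x/3)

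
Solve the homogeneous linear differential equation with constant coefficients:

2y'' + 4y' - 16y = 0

Characteristic equation: 2r² + 4r - 16 = 0
Divide by 2: r² + 2r - 8 = 0
Roots: r = 2, -4 (distinct real)
General solution: y = C₁e^(2x) + C₂e^(-4x)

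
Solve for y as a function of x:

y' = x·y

Separating variables and integrating:
ln|y| = x^2/2 + C

General solution: y = Ce^(x^2/2)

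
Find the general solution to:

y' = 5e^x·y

Separating variables and integrating:
ln|y| = 5e^x + C

General solution: y = Ce^(5e^x)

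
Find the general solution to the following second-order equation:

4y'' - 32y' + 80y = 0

Characteristic equation: 4r² - 32r + 80 = 0
Divide by 4: r² - 8r + 20 = 0
Roots: r = 4 ± 2i (complex conjugates)
General solution: y = e^(4x)(C₁cos(2x) + C₂sin(2x))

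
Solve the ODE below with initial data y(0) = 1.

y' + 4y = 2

General solution: y = 1/2 + Ce^(-4x)
Applying y(0) = 1: C = 1 - 1/2 = 1/2
Particular solution: y = 1/2 + (1/2)e^(-4x)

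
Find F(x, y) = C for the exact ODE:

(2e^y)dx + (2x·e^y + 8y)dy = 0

Verify exactness: ∂M/∂y = ∂N/∂x ✓
Find F(x,y) such that ∂F/∂x = M, ∂F/∂y = N
Solution: 2x·e^y + 4y² = C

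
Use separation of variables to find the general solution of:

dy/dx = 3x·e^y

Separating variables and integrating:
-e^(-y) = 3x²/2 + C

General solution: y = -ln(C - 3x²/2)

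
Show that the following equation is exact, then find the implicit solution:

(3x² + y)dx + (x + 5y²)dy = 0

Verify exactness: ∂M/∂y = ∂N/∂x ✓
Find F(x,y) such that ∂F/∂x = M, ∂F/∂y = N
Solution: x³ + xy + 5y³/3 = C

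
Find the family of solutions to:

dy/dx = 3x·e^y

Separating variables and integrating:
-e^(-y) = 3x²/2 + C

General solution: y = -ln(C - 3x²/2)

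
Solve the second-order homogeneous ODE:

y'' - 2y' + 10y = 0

Characteristic equation: r² - 2r + 10 = 0
Roots: r = 1 ± 3i (complex conjugates)
General solution: y = e^x(C₁cos(3x) + C₂sin(3x))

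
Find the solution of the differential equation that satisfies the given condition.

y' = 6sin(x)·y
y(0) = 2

General solution: y = Ce^(-6cos(x))
Applying IC y(0) = 2:
Particular solution: y = 2e^(6(1-cos(x)))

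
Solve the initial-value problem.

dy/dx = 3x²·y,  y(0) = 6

General solution: y = Ce^(x³)
Applying IC y(0) = 6:
Particular solution: y = 6e^(x³)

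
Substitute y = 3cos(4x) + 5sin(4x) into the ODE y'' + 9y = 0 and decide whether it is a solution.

Verification:
y'' = -48cos(4x) - 80sin(4x)
y'' + 9y ≠ 0 (frequency mismatch: got 16 instead of 9)

No, it is not a solution.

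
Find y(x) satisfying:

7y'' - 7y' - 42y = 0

Characteristic equation: 7r² - 7r - 42 = 0
Divide by 7: r² - r - 6 = 0
Roots: r = 3, -2 (distinct real)
General solution: y = C₁e^(3x) + C₂e^(-2x)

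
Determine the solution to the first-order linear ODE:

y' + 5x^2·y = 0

Using integrating factor method:

General solution: y = Ce^(-5x^3/3)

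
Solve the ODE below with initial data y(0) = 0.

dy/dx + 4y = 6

General solution: y = 3/2 + Ce^(-4x)
Applying y(0) = 0: C = 0 - 3/2 = -3/2
Particular solution: y = 3/2 - (3/2)e^(-4x)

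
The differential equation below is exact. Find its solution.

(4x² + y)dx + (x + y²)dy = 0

Verify exactness: ∂M/∂y = ∂N/∂x ✓
Find F(x,y) such that ∂F/∂x = M, ∂F/∂y = N
Solution: 4x³/3 + xy + y³/3 = C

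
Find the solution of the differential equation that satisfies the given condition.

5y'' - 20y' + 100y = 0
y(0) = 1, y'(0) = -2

General solution: y = e^(2x)(C₁cos(4x) + C₂sin(4x))
Complex roots r = 2 ± 4i
Applying ICs: C₁ = 1, C₂ = -1
Particular solution: y = e^(2x)(cos(4x) - sin(4x))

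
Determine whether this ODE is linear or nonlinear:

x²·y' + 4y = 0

Linear (y and its derivatives appear to the first power only, no products of y terms)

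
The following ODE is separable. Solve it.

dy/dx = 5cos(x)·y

Separating variables and integrating:
ln|y| = 5sin(x) + C

General solution: y = Ce^(5sin(x))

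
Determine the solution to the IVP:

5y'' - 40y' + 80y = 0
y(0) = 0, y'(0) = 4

General solution: y = (C₁ + C₂x)e^(4x)
Repeated root r = 4
Applying ICs: C₁ = 0, C₂ = 4
Particular solution: y = 4xe^(4x)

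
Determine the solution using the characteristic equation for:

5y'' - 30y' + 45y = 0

Characteristic equation: 5r² - 30r + 45 = 0
Divide by 5: r² - 6r + 9 = 0
Factored: (r - 3)² = 0
Repeated root: r = 3
General solution: y = (C₁ + C₂x)e^(3x)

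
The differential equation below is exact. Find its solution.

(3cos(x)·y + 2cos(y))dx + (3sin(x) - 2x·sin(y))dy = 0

Verify exactness: ∂M/∂y = ∂N/∂x ✓
Find F(x,y) such that ∂F/∂x = M, ∂F/∂y = N
Solution: 3sin(x)·y + 2x·cos(y) = C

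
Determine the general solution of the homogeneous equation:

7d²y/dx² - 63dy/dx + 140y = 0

Characteristic equation: 7r² - 63r + 140 = 0
Divide by 7: r² - 9r + 20 = 0
Roots: r = 4, 5 (distinct real)
General solution: y = C₁e^(4x) + C₂e^(5x)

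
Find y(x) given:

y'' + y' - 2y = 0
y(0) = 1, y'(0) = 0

General solution: y = C₁e^x + C₂e^(-2x)
Applying ICs: C₁ = 2/3, C₂ = 1/3
Particular solution: y = (2/3)e^x + (1/3)e^(-2x)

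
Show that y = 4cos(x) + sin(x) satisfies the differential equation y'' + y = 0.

Verification:
y'' = -4cos(x) - sin(x)
y'' + y = 0 ✓

Yes, it is a solution.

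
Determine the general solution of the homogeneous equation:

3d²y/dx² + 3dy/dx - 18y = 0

Characteristic equation: 3r² + 3r - 18 = 0
Divide by 3: r² + r - 6 = 0
Roots: r = 2, -3 (distinct real)
General solution: y = C₁e^(2x) + C₂e^(-3x)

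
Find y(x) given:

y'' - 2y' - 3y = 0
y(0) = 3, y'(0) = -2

General solution: y = C₁e^(3x) + C₂e^(-x)
Applying ICs: C₁ = 1/4, C₂ = 11/4
Particular solution: y = (1/4)e^(3x) + (11/4)e^(-x)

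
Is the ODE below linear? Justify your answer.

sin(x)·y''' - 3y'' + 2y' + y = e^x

Yes. Linear (y and its derivatives appear to the first power only, no products of y terms)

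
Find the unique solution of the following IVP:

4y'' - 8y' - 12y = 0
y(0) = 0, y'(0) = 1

General solution: y = C₁e^(3x) + C₂e^(-x)
Applying ICs: C₁ = 1/4, C₂ = -1/4
Particular solution: y = (1/4)e^(3x) - (1/4)e^(-x)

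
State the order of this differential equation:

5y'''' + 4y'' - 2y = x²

The order is 4 (highest derivative is of order 4).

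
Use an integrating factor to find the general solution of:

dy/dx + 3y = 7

Using integrating factor method:

General solution: y = 7/3 + Ce^(-3x)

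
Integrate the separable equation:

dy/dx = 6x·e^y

Separating variables and integrating:
-e^(-y) = 3x² + C

General solution: y = -ln(C - 3x²)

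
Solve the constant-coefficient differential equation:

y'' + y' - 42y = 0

Characteristic equation: r² + r - 42 = 0
Roots: r = 6, -7 (distinct real)
General solution: y = C₁e^(6x) + C₂e^(-7x)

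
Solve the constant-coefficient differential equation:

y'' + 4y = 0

Characteristic equation: r² + 4 = 0
Roots: r = ±2i (complex conjugates)
General solution: y = C₁cos(2x) + C₂sin(2x)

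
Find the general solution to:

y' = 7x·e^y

Separating variables and integrating:
-e^(-y) = 7x²/2 + C

General solution: y = -ln(C - 7x²/2)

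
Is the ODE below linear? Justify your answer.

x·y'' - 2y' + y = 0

Yes. Linear (y and its derivatives appear to the first power only, no products of y terms)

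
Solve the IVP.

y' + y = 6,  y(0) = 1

General solution: y = 6 + Ce^(-x)
Applying y(0) = 1: C = 1 - 6 = -5
Particular solution: y = 6 - 5e^(-x)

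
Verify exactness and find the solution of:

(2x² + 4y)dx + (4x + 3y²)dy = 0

Verify exactness: ∂M/∂y = ∂N/∂x ✓
Find F(x,y) such that ∂F/∂x = M, ∂F/∂y = N
Solution: 2x³/3 + 4xy + y³ = C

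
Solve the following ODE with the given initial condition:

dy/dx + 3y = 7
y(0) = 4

General solution: y = 7/3 + Ce^(-3x)
Applying y(0) = 4: C = 4 - 7/3 = 5/3
Particular solution: y = 7/3 + (5/3)e^(-3x)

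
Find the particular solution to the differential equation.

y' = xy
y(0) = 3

General solution: y = Ce^(x²/2)
Applying IC y(0) = 3:
Particular solution: y = 3e^(x²/2)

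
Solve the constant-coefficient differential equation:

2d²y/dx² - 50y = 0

Characteristic equation: 2r² - 50 = 0
Divide by 2: r² - 25 = 0
Roots: r = 5, -5 (distinct real)
General solution: y = C₁e^(5x) + C₂e^(-5x)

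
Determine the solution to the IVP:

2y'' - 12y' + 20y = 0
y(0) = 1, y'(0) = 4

General solution: y = e^(3x)(C₁cos(x) + C₂sin(x))
Complex roots r = 3 ± i
Applying ICs: C₁ = 1, C₂ = 1
Particular solution: y = e^(3x)(cos(x) + sin(x))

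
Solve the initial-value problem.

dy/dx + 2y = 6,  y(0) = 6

General solution: y = 3 + Ce^(-2x)
Applying y(0) = 6: C = 6 - 3 = 3
Particular solution: y = 3 + 3e^(-2x)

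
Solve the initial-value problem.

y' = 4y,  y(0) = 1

General solution: y = Ce^(4x)
Applying IC y(0) = 1:
Particular solution: y = e^(4x)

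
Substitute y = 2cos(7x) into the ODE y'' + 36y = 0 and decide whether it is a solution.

Verification:
y'' = -98cos(7x)
y'' + 36y ≠ 0 (frequency mismatch: got 49 instead of 36)

No, it is not a solution.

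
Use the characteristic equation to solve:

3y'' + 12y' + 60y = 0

Characteristic equation: 3r² + 12r + 60 = 0
Divide by 3: r² + 4r + 20 = 0
Roots: r = -2 ± 4i (complex conjugates)
General solution: y = e^(-2x)(C₁cos(4x) + C₂sin(4x))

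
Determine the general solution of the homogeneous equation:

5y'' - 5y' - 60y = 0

Characteristic equation: 5r² - 5r - 60 = 0
Divide by 5: r² - r - 12 = 0
Roots: r = 4, -3 (distinct real)
General solution: y = C₁e^(4x) + C₂e^(-3x)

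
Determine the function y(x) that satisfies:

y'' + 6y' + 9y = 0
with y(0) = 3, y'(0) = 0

General solution: y = (C₁ + C₂x)e^(-3x)
Repeated root r = -3
Applying ICs: C₁ = 3, C₂ = 9
Particular solution: y = (3 + 9x)e^(-3x)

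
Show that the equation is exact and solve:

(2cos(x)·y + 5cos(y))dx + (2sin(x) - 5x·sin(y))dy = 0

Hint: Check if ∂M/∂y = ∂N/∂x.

Verify exactness: ∂M/∂y = ∂N/∂x ✓
Find F(x,y) such that ∂F/∂x = M, ∂F/∂y = N
Solution: 2sin(x)·y + 5x·cos(y) = C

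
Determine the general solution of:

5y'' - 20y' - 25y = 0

Characteristic equation: 5r² - 20r - 25 = 0
Divide by 5: r² - 4r - 5 = 0
Roots: r = 5, -1 (distinct real)
General solution: y = C₁e^(5x) + C₂e^(-x)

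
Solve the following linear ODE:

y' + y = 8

Using integrating factor method:

General solution: y = 8 + Ce^(-x)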